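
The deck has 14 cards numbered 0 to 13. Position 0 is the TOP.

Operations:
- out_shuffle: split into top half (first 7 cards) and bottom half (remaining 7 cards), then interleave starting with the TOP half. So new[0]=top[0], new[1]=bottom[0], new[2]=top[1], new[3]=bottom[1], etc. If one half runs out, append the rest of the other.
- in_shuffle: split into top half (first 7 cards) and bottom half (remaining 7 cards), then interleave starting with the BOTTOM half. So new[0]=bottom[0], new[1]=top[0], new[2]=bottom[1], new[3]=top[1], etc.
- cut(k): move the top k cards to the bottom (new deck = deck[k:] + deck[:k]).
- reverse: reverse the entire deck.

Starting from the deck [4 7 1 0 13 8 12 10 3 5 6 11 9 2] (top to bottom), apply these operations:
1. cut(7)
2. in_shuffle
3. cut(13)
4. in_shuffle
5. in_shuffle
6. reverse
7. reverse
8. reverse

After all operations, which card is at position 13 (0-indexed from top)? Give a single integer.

Answer: 7

Derivation:
After op 1 (cut(7)): [10 3 5 6 11 9 2 4 7 1 0 13 8 12]
After op 2 (in_shuffle): [4 10 7 3 1 5 0 6 13 11 8 9 12 2]
After op 3 (cut(13)): [2 4 10 7 3 1 5 0 6 13 11 8 9 12]
After op 4 (in_shuffle): [0 2 6 4 13 10 11 7 8 3 9 1 12 5]
After op 5 (in_shuffle): [7 0 8 2 3 6 9 4 1 13 12 10 5 11]
After op 6 (reverse): [11 5 10 12 13 1 4 9 6 3 2 8 0 7]
After op 7 (reverse): [7 0 8 2 3 6 9 4 1 13 12 10 5 11]
After op 8 (reverse): [11 5 10 12 13 1 4 9 6 3 2 8 0 7]
Position 13: card 7.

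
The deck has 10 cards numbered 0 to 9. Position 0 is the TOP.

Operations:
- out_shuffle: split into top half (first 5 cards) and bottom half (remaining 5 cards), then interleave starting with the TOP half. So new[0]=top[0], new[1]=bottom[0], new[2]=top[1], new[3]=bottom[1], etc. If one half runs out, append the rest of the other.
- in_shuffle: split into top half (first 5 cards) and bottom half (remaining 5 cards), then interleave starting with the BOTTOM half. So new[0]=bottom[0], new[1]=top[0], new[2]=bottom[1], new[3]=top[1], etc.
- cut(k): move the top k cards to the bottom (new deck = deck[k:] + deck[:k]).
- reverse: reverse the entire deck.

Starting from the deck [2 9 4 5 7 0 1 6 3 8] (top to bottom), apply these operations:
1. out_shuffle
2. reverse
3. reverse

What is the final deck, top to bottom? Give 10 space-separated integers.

After op 1 (out_shuffle): [2 0 9 1 4 6 5 3 7 8]
After op 2 (reverse): [8 7 3 5 6 4 1 9 0 2]
After op 3 (reverse): [2 0 9 1 4 6 5 3 7 8]

Answer: 2 0 9 1 4 6 5 3 7 8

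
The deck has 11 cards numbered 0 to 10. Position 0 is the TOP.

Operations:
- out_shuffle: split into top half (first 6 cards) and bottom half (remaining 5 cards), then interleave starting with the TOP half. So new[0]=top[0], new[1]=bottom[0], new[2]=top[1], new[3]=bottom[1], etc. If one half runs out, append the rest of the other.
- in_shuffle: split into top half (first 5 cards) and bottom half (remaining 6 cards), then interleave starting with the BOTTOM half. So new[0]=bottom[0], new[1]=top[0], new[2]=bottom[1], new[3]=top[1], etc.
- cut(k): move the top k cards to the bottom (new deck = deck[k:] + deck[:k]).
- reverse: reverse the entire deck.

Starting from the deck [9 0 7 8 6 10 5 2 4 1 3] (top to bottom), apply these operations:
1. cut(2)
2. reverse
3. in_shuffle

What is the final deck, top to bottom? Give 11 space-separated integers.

Answer: 2 0 5 9 10 3 6 1 8 4 7

Derivation:
After op 1 (cut(2)): [7 8 6 10 5 2 4 1 3 9 0]
After op 2 (reverse): [0 9 3 1 4 2 5 10 6 8 7]
After op 3 (in_shuffle): [2 0 5 9 10 3 6 1 8 4 7]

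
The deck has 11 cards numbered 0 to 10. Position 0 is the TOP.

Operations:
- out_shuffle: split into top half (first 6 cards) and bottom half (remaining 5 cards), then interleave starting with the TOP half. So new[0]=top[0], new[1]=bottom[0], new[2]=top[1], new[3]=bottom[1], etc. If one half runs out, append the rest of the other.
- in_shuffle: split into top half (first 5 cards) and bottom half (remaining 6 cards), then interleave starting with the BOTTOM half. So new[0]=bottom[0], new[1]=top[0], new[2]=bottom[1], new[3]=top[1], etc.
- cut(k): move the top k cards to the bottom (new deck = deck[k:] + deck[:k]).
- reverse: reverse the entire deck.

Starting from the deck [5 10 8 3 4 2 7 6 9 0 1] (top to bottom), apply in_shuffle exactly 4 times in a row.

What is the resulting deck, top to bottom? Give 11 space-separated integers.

Answer: 9 7 4 8 5 0 6 2 3 10 1

Derivation:
After op 1 (in_shuffle): [2 5 7 10 6 8 9 3 0 4 1]
After op 2 (in_shuffle): [8 2 9 5 3 7 0 10 4 6 1]
After op 3 (in_shuffle): [7 8 0 2 10 9 4 5 6 3 1]
After op 4 (in_shuffle): [9 7 4 8 5 0 6 2 3 10 1]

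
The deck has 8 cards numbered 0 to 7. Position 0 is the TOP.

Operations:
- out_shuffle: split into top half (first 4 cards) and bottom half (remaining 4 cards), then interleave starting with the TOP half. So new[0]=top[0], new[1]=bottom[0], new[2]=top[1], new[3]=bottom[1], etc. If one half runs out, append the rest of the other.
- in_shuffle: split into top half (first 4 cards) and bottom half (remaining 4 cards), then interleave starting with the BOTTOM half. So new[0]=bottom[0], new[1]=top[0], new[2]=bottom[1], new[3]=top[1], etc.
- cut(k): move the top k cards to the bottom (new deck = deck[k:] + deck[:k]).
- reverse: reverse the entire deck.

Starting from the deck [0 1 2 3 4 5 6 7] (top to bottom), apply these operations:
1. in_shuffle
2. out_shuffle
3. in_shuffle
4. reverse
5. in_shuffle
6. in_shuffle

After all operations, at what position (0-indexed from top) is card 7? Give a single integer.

After op 1 (in_shuffle): [4 0 5 1 6 2 7 3]
After op 2 (out_shuffle): [4 6 0 2 5 7 1 3]
After op 3 (in_shuffle): [5 4 7 6 1 0 3 2]
After op 4 (reverse): [2 3 0 1 6 7 4 5]
After op 5 (in_shuffle): [6 2 7 3 4 0 5 1]
After op 6 (in_shuffle): [4 6 0 2 5 7 1 3]
Card 7 is at position 5.

Answer: 5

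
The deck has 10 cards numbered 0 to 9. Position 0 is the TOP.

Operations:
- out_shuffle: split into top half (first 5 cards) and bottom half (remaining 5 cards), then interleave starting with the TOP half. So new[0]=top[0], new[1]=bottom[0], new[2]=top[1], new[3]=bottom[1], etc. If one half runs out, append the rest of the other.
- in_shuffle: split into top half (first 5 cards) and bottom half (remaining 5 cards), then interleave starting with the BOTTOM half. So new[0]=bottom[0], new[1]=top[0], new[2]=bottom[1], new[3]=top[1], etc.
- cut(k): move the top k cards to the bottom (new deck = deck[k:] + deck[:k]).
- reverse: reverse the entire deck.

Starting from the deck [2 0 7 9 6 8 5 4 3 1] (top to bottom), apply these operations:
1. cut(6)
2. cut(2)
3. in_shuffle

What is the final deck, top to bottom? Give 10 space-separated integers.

Answer: 9 3 6 1 8 2 5 0 4 7

Derivation:
After op 1 (cut(6)): [5 4 3 1 2 0 7 9 6 8]
After op 2 (cut(2)): [3 1 2 0 7 9 6 8 5 4]
After op 3 (in_shuffle): [9 3 6 1 8 2 5 0 4 7]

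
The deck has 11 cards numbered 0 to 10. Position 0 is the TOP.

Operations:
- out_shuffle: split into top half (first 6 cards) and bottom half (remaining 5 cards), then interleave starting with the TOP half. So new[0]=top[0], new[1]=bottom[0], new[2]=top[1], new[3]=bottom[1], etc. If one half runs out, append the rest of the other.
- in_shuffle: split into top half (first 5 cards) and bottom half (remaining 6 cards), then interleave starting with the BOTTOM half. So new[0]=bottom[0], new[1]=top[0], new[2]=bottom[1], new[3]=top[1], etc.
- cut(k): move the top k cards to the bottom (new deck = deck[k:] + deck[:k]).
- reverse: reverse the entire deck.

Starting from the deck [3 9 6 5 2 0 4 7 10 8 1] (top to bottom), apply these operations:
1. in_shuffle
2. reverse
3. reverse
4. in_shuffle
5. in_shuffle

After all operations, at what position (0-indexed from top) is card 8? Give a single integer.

After op 1 (in_shuffle): [0 3 4 9 7 6 10 5 8 2 1]
After op 2 (reverse): [1 2 8 5 10 6 7 9 4 3 0]
After op 3 (reverse): [0 3 4 9 7 6 10 5 8 2 1]
After op 4 (in_shuffle): [6 0 10 3 5 4 8 9 2 7 1]
After op 5 (in_shuffle): [4 6 8 0 9 10 2 3 7 5 1]
Card 8 is at position 2.

Answer: 2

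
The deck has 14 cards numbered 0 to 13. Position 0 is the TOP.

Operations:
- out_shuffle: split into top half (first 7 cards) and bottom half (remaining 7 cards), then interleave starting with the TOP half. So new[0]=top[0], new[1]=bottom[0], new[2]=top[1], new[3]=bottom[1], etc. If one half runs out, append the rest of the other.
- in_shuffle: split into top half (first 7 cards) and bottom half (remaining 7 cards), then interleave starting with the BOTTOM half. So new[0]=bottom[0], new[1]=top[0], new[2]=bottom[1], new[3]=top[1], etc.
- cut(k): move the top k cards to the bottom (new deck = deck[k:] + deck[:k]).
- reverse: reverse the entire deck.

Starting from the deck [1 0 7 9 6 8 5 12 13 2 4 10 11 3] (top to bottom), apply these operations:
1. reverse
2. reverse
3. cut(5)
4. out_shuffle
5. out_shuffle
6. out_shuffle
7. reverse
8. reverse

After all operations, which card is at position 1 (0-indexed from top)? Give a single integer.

Answer: 4

Derivation:
After op 1 (reverse): [3 11 10 4 2 13 12 5 8 6 9 7 0 1]
After op 2 (reverse): [1 0 7 9 6 8 5 12 13 2 4 10 11 3]
After op 3 (cut(5)): [8 5 12 13 2 4 10 11 3 1 0 7 9 6]
After op 4 (out_shuffle): [8 11 5 3 12 1 13 0 2 7 4 9 10 6]
After op 5 (out_shuffle): [8 0 11 2 5 7 3 4 12 9 1 10 13 6]
After op 6 (out_shuffle): [8 4 0 12 11 9 2 1 5 10 7 13 3 6]
After op 7 (reverse): [6 3 13 7 10 5 1 2 9 11 12 0 4 8]
After op 8 (reverse): [8 4 0 12 11 9 2 1 5 10 7 13 3 6]
Position 1: card 4.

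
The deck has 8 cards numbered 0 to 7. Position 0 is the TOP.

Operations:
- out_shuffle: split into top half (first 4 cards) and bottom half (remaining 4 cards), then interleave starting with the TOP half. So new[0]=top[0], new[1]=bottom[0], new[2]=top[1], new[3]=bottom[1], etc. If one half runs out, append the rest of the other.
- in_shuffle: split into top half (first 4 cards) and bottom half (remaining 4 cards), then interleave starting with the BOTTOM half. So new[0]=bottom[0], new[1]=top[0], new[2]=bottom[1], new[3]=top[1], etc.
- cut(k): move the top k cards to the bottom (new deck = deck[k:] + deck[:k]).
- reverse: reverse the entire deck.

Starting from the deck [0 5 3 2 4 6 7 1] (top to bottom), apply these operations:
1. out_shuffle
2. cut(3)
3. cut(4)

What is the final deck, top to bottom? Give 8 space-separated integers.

Answer: 1 0 4 5 6 3 7 2

Derivation:
After op 1 (out_shuffle): [0 4 5 6 3 7 2 1]
After op 2 (cut(3)): [6 3 7 2 1 0 4 5]
After op 3 (cut(4)): [1 0 4 5 6 3 7 2]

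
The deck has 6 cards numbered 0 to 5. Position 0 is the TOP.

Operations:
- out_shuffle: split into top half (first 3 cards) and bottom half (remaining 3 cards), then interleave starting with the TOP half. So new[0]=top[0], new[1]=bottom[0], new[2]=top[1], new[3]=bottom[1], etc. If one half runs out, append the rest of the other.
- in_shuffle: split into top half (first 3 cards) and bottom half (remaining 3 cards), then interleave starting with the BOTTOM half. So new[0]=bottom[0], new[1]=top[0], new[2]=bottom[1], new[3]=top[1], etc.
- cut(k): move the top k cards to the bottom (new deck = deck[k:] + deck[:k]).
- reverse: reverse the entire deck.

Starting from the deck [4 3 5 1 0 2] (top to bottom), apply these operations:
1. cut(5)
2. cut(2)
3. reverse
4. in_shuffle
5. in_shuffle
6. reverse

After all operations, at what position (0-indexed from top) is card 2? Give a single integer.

Answer: 5

Derivation:
After op 1 (cut(5)): [2 4 3 5 1 0]
After op 2 (cut(2)): [3 5 1 0 2 4]
After op 3 (reverse): [4 2 0 1 5 3]
After op 4 (in_shuffle): [1 4 5 2 3 0]
After op 5 (in_shuffle): [2 1 3 4 0 5]
After op 6 (reverse): [5 0 4 3 1 2]
Card 2 is at position 5.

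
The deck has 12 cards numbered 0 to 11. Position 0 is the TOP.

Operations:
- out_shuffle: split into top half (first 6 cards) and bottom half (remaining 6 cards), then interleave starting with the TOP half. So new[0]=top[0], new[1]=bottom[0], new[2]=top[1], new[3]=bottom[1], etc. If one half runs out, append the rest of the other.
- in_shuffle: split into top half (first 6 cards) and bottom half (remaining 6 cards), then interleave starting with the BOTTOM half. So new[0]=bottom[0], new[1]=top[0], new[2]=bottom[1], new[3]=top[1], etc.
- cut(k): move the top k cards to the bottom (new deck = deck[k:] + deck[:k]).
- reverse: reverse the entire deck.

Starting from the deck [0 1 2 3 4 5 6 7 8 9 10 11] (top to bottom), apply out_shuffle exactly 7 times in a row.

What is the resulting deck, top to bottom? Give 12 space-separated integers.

After op 1 (out_shuffle): [0 6 1 7 2 8 3 9 4 10 5 11]
After op 2 (out_shuffle): [0 3 6 9 1 4 7 10 2 5 8 11]
After op 3 (out_shuffle): [0 7 3 10 6 2 9 5 1 8 4 11]
After op 4 (out_shuffle): [0 9 7 5 3 1 10 8 6 4 2 11]
After op 5 (out_shuffle): [0 10 9 8 7 6 5 4 3 2 1 11]
After op 6 (out_shuffle): [0 5 10 4 9 3 8 2 7 1 6 11]
After op 7 (out_shuffle): [0 8 5 2 10 7 4 1 9 6 3 11]

Answer: 0 8 5 2 10 7 4 1 9 6 3 11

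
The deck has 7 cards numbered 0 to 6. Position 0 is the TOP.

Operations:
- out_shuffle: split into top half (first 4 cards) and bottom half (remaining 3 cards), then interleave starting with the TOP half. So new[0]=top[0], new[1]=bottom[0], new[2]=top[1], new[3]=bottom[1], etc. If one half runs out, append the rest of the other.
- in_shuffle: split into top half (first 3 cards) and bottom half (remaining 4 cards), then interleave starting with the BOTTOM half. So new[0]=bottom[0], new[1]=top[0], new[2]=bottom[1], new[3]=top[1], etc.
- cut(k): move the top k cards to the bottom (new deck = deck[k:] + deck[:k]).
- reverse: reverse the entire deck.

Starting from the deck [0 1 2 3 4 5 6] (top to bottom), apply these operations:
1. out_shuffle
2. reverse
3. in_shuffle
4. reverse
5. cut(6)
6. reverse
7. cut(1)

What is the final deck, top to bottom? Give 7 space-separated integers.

Answer: 1 6 4 2 0 5 3

Derivation:
After op 1 (out_shuffle): [0 4 1 5 2 6 3]
After op 2 (reverse): [3 6 2 5 1 4 0]
After op 3 (in_shuffle): [5 3 1 6 4 2 0]
After op 4 (reverse): [0 2 4 6 1 3 5]
After op 5 (cut(6)): [5 0 2 4 6 1 3]
After op 6 (reverse): [3 1 6 4 2 0 5]
After op 7 (cut(1)): [1 6 4 2 0 5 3]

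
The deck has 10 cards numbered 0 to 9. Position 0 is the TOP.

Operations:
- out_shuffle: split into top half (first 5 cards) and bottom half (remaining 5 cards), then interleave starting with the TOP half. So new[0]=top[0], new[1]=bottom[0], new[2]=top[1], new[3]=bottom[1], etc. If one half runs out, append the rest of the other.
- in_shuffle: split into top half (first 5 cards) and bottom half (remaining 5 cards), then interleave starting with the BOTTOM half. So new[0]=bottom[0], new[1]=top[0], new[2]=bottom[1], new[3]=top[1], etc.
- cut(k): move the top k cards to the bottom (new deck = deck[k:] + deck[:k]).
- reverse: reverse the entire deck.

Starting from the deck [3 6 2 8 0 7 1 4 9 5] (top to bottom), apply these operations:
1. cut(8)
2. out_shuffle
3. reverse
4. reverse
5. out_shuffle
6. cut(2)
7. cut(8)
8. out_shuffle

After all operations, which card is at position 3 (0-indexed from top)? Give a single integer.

After op 1 (cut(8)): [9 5 3 6 2 8 0 7 1 4]
After op 2 (out_shuffle): [9 8 5 0 3 7 6 1 2 4]
After op 3 (reverse): [4 2 1 6 7 3 0 5 8 9]
After op 4 (reverse): [9 8 5 0 3 7 6 1 2 4]
After op 5 (out_shuffle): [9 7 8 6 5 1 0 2 3 4]
After op 6 (cut(2)): [8 6 5 1 0 2 3 4 9 7]
After op 7 (cut(8)): [9 7 8 6 5 1 0 2 3 4]
After op 8 (out_shuffle): [9 1 7 0 8 2 6 3 5 4]
Position 3: card 0.

Answer: 0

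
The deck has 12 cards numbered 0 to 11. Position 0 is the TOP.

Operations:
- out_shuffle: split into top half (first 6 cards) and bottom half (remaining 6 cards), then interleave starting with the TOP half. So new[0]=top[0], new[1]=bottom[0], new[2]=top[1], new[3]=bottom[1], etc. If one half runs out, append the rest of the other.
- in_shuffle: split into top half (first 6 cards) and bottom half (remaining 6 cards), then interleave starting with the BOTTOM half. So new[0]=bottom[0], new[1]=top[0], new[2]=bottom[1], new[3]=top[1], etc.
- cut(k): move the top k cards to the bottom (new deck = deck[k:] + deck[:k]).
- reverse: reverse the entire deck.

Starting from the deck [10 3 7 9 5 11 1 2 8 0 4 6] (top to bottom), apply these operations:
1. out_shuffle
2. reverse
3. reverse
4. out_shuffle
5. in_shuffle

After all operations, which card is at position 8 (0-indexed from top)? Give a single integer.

Answer: 8

Derivation:
After op 1 (out_shuffle): [10 1 3 2 7 8 9 0 5 4 11 6]
After op 2 (reverse): [6 11 4 5 0 9 8 7 2 3 1 10]
After op 3 (reverse): [10 1 3 2 7 8 9 0 5 4 11 6]
After op 4 (out_shuffle): [10 9 1 0 3 5 2 4 7 11 8 6]
After op 5 (in_shuffle): [2 10 4 9 7 1 11 0 8 3 6 5]
Position 8: card 8.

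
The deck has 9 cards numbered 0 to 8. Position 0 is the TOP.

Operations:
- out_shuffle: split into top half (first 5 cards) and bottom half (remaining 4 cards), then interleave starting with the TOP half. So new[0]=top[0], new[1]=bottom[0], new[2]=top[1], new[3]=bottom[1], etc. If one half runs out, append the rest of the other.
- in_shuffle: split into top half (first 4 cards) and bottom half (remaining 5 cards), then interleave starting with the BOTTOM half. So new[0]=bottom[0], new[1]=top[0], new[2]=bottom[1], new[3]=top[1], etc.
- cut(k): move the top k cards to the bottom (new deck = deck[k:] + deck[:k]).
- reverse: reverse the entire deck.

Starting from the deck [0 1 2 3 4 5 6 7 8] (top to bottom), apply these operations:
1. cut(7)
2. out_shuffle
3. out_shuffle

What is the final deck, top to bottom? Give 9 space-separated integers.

Answer: 7 5 3 1 8 6 4 2 0

Derivation:
After op 1 (cut(7)): [7 8 0 1 2 3 4 5 6]
After op 2 (out_shuffle): [7 3 8 4 0 5 1 6 2]
After op 3 (out_shuffle): [7 5 3 1 8 6 4 2 0]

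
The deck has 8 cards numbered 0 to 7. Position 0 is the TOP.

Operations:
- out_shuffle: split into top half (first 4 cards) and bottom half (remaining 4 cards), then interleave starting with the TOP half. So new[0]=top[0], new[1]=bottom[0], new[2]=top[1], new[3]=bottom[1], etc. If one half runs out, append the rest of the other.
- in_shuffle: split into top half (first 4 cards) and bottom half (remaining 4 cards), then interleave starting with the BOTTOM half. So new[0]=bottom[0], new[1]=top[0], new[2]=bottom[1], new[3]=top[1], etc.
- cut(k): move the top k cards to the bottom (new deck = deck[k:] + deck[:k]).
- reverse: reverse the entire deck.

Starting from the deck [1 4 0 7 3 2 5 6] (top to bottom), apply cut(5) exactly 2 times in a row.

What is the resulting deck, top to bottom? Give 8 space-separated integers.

After op 1 (cut(5)): [2 5 6 1 4 0 7 3]
After op 2 (cut(5)): [0 7 3 2 5 6 1 4]

Answer: 0 7 3 2 5 6 1 4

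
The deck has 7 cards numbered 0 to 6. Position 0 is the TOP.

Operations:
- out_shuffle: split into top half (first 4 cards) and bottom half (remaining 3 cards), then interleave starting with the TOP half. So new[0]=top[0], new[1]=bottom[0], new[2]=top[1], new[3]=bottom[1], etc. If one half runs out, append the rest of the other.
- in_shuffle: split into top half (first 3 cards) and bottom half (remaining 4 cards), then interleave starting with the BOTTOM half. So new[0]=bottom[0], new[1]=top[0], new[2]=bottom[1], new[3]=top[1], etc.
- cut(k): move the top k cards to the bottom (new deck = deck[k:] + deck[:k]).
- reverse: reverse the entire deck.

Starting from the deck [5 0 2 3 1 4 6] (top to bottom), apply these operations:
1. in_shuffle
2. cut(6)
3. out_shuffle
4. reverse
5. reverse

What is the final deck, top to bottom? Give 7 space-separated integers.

Answer: 6 0 3 4 5 2 1

Derivation:
After op 1 (in_shuffle): [3 5 1 0 4 2 6]
After op 2 (cut(6)): [6 3 5 1 0 4 2]
After op 3 (out_shuffle): [6 0 3 4 5 2 1]
After op 4 (reverse): [1 2 5 4 3 0 6]
After op 5 (reverse): [6 0 3 4 5 2 1]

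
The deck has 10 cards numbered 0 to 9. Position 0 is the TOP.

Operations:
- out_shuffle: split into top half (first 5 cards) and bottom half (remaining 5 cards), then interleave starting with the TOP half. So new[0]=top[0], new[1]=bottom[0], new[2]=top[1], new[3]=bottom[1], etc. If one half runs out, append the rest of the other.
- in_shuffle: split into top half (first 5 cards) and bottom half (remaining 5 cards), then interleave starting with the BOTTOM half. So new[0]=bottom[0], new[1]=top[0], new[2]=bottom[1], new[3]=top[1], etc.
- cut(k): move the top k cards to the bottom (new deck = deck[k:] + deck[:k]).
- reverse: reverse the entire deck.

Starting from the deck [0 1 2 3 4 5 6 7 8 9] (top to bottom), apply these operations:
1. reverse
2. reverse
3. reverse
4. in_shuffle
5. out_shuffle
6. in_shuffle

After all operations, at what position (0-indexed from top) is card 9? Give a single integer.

Answer: 5

Derivation:
After op 1 (reverse): [9 8 7 6 5 4 3 2 1 0]
After op 2 (reverse): [0 1 2 3 4 5 6 7 8 9]
After op 3 (reverse): [9 8 7 6 5 4 3 2 1 0]
After op 4 (in_shuffle): [4 9 3 8 2 7 1 6 0 5]
After op 5 (out_shuffle): [4 7 9 1 3 6 8 0 2 5]
After op 6 (in_shuffle): [6 4 8 7 0 9 2 1 5 3]
Card 9 is at position 5.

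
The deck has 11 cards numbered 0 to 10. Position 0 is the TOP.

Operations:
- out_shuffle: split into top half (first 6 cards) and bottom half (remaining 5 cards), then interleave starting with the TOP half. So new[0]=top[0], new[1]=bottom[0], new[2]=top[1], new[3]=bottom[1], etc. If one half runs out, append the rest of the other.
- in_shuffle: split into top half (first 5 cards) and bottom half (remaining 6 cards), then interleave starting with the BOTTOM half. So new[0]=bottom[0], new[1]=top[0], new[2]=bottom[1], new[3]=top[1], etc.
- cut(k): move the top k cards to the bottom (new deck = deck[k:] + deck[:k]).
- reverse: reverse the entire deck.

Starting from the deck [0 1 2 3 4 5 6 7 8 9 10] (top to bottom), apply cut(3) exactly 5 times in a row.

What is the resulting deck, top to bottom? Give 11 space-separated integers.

After op 1 (cut(3)): [3 4 5 6 7 8 9 10 0 1 2]
After op 2 (cut(3)): [6 7 8 9 10 0 1 2 3 4 5]
After op 3 (cut(3)): [9 10 0 1 2 3 4 5 6 7 8]
After op 4 (cut(3)): [1 2 3 4 5 6 7 8 9 10 0]
After op 5 (cut(3)): [4 5 6 7 8 9 10 0 1 2 3]

Answer: 4 5 6 7 8 9 10 0 1 2 3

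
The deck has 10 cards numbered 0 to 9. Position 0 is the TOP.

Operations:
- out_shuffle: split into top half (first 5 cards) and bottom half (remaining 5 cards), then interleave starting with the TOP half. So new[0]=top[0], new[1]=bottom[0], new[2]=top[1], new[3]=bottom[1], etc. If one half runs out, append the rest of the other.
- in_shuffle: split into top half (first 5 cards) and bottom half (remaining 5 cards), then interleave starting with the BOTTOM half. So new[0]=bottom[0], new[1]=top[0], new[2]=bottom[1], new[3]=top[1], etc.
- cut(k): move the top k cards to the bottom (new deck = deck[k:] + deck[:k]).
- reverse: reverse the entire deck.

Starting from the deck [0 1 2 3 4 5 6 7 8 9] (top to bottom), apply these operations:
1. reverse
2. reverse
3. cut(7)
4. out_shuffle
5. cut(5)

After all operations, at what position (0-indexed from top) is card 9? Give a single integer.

Answer: 9

Derivation:
After op 1 (reverse): [9 8 7 6 5 4 3 2 1 0]
After op 2 (reverse): [0 1 2 3 4 5 6 7 8 9]
After op 3 (cut(7)): [7 8 9 0 1 2 3 4 5 6]
After op 4 (out_shuffle): [7 2 8 3 9 4 0 5 1 6]
After op 5 (cut(5)): [4 0 5 1 6 7 2 8 3 9]
Card 9 is at position 9.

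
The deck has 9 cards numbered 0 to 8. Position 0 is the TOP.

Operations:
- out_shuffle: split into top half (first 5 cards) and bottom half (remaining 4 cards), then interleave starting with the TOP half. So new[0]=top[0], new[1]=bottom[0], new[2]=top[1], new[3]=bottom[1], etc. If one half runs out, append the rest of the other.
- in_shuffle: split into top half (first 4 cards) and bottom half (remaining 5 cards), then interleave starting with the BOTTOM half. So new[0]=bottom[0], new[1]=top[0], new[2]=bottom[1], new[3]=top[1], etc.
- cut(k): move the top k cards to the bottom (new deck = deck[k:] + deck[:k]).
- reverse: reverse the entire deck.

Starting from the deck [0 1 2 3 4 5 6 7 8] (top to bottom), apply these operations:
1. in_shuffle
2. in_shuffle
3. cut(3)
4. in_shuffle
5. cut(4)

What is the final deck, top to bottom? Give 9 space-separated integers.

After op 1 (in_shuffle): [4 0 5 1 6 2 7 3 8]
After op 2 (in_shuffle): [6 4 2 0 7 5 3 1 8]
After op 3 (cut(3)): [0 7 5 3 1 8 6 4 2]
After op 4 (in_shuffle): [1 0 8 7 6 5 4 3 2]
After op 5 (cut(4)): [6 5 4 3 2 1 0 8 7]

Answer: 6 5 4 3 2 1 0 8 7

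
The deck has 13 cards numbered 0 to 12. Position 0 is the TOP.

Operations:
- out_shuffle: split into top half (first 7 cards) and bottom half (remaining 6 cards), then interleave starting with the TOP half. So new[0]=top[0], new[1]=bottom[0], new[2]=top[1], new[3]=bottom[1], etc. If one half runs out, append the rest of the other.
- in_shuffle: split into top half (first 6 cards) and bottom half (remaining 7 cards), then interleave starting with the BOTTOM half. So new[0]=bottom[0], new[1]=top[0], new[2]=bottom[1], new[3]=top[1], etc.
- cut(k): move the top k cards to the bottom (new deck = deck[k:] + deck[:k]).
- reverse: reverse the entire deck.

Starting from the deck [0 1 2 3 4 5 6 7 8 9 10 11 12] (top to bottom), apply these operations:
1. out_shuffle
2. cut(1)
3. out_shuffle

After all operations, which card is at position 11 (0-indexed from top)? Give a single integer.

Answer: 0

Derivation:
After op 1 (out_shuffle): [0 7 1 8 2 9 3 10 4 11 5 12 6]
After op 2 (cut(1)): [7 1 8 2 9 3 10 4 11 5 12 6 0]
After op 3 (out_shuffle): [7 4 1 11 8 5 2 12 9 6 3 0 10]
Position 11: card 0.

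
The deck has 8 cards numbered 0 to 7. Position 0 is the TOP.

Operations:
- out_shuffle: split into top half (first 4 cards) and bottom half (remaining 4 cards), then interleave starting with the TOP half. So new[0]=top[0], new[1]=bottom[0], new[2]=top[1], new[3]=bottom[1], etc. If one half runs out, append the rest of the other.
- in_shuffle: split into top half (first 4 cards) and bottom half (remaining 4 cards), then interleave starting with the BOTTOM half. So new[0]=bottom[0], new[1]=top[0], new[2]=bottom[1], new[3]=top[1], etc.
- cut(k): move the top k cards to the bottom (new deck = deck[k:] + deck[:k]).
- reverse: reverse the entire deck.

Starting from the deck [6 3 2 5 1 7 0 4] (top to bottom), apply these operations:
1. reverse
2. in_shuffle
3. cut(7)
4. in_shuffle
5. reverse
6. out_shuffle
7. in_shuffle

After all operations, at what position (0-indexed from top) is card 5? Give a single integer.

Answer: 3

Derivation:
After op 1 (reverse): [4 0 7 1 5 2 3 6]
After op 2 (in_shuffle): [5 4 2 0 3 7 6 1]
After op 3 (cut(7)): [1 5 4 2 0 3 7 6]
After op 4 (in_shuffle): [0 1 3 5 7 4 6 2]
After op 5 (reverse): [2 6 4 7 5 3 1 0]
After op 6 (out_shuffle): [2 5 6 3 4 1 7 0]
After op 7 (in_shuffle): [4 2 1 5 7 6 0 3]
Card 5 is at position 3.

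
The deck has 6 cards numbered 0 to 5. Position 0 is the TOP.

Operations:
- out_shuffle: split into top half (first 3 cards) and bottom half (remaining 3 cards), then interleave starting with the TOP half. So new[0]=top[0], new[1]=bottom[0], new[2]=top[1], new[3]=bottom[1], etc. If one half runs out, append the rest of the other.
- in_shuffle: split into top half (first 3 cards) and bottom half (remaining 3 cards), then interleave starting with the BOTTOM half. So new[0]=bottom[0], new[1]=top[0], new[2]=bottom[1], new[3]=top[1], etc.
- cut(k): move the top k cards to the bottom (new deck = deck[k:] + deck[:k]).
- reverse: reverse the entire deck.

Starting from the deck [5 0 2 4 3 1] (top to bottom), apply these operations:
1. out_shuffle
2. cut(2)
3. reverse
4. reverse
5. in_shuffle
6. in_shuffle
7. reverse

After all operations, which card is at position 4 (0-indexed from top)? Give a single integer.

After op 1 (out_shuffle): [5 4 0 3 2 1]
After op 2 (cut(2)): [0 3 2 1 5 4]
After op 3 (reverse): [4 5 1 2 3 0]
After op 4 (reverse): [0 3 2 1 5 4]
After op 5 (in_shuffle): [1 0 5 3 4 2]
After op 6 (in_shuffle): [3 1 4 0 2 5]
After op 7 (reverse): [5 2 0 4 1 3]
Position 4: card 1.

Answer: 1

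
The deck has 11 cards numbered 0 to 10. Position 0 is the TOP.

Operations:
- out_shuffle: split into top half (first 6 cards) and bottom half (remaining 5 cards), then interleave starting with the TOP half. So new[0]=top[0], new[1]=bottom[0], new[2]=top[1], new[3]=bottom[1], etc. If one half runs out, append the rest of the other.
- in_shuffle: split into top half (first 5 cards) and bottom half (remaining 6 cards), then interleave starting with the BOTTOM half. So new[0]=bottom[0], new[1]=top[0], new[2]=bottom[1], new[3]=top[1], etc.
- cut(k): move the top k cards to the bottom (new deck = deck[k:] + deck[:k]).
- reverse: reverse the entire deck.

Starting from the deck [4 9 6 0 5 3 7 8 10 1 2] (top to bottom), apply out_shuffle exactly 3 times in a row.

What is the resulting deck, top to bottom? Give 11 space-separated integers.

Answer: 4 8 0 2 7 6 1 3 9 10 5

Derivation:
After op 1 (out_shuffle): [4 7 9 8 6 10 0 1 5 2 3]
After op 2 (out_shuffle): [4 0 7 1 9 5 8 2 6 3 10]
After op 3 (out_shuffle): [4 8 0 2 7 6 1 3 9 10 5]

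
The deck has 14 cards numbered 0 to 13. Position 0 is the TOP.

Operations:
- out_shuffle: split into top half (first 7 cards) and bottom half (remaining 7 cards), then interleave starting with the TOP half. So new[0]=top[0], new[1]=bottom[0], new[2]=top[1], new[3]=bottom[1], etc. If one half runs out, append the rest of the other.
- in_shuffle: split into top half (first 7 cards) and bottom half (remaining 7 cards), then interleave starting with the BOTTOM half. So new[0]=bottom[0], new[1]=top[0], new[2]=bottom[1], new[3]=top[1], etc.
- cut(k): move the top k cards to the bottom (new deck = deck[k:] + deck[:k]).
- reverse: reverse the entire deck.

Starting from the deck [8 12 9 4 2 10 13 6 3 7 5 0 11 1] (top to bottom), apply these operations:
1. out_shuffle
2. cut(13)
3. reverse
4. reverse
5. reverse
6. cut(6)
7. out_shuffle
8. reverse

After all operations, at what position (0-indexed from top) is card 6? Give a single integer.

After op 1 (out_shuffle): [8 6 12 3 9 7 4 5 2 0 10 11 13 1]
After op 2 (cut(13)): [1 8 6 12 3 9 7 4 5 2 0 10 11 13]
After op 3 (reverse): [13 11 10 0 2 5 4 7 9 3 12 6 8 1]
After op 4 (reverse): [1 8 6 12 3 9 7 4 5 2 0 10 11 13]
After op 5 (reverse): [13 11 10 0 2 5 4 7 9 3 12 6 8 1]
After op 6 (cut(6)): [4 7 9 3 12 6 8 1 13 11 10 0 2 5]
After op 7 (out_shuffle): [4 1 7 13 9 11 3 10 12 0 6 2 8 5]
After op 8 (reverse): [5 8 2 6 0 12 10 3 11 9 13 7 1 4]
Card 6 is at position 3.

Answer: 3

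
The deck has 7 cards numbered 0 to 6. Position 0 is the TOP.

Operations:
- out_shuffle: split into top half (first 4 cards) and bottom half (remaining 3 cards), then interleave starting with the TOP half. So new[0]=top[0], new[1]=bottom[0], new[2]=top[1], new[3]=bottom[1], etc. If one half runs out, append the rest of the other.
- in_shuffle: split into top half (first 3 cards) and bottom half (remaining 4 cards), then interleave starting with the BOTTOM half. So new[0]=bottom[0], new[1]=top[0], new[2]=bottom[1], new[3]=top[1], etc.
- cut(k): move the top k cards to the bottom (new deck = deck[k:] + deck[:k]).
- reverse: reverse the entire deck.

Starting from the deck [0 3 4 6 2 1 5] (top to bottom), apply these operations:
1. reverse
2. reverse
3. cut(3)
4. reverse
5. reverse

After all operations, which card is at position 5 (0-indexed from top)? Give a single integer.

Answer: 3

Derivation:
After op 1 (reverse): [5 1 2 6 4 3 0]
After op 2 (reverse): [0 3 4 6 2 1 5]
After op 3 (cut(3)): [6 2 1 5 0 3 4]
After op 4 (reverse): [4 3 0 5 1 2 6]
After op 5 (reverse): [6 2 1 5 0 3 4]
Position 5: card 3.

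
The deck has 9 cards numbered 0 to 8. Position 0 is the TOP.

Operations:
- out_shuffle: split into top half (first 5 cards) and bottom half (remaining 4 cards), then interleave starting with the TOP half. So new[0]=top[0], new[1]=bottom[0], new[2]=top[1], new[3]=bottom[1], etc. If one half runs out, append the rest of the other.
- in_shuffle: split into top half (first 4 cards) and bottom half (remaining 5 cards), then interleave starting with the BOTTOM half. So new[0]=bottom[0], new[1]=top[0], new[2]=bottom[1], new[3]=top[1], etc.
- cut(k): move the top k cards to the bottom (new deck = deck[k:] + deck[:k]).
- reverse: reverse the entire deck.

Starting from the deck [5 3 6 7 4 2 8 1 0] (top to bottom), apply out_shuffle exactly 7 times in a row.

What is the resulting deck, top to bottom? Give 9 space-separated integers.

After op 1 (out_shuffle): [5 2 3 8 6 1 7 0 4]
After op 2 (out_shuffle): [5 1 2 7 3 0 8 4 6]
After op 3 (out_shuffle): [5 0 1 8 2 4 7 6 3]
After op 4 (out_shuffle): [5 4 0 7 1 6 8 3 2]
After op 5 (out_shuffle): [5 6 4 8 0 3 7 2 1]
After op 6 (out_shuffle): [5 3 6 7 4 2 8 1 0]
After op 7 (out_shuffle): [5 2 3 8 6 1 7 0 4]

Answer: 5 2 3 8 6 1 7 0 4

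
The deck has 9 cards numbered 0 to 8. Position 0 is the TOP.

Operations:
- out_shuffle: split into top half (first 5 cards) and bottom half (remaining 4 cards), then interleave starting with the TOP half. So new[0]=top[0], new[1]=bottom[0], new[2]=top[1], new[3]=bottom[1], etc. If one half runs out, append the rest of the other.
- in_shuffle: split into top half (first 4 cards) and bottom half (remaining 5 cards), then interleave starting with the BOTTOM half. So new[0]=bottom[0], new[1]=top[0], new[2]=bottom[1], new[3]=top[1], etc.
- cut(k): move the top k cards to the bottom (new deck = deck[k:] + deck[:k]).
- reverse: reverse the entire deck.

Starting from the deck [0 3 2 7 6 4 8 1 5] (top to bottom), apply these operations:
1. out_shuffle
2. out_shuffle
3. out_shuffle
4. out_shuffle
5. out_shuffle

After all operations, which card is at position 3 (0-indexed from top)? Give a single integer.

After op 1 (out_shuffle): [0 4 3 8 2 1 7 5 6]
After op 2 (out_shuffle): [0 1 4 7 3 5 8 6 2]
After op 3 (out_shuffle): [0 5 1 8 4 6 7 2 3]
After op 4 (out_shuffle): [0 6 5 7 1 2 8 3 4]
After op 5 (out_shuffle): [0 2 6 8 5 3 7 4 1]
Position 3: card 8.

Answer: 8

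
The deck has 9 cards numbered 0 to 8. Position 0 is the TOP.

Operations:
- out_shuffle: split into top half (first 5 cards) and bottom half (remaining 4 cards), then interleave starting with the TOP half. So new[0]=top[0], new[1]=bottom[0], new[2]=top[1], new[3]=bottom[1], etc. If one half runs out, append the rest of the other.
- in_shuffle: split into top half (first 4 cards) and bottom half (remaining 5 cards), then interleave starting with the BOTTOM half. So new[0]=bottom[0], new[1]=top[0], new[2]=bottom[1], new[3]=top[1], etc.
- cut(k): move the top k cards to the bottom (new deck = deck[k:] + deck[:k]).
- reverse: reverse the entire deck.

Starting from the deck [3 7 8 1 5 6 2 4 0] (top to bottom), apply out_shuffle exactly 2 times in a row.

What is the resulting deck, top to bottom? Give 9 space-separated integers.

After op 1 (out_shuffle): [3 6 7 2 8 4 1 0 5]
After op 2 (out_shuffle): [3 4 6 1 7 0 2 5 8]

Answer: 3 4 6 1 7 0 2 5 8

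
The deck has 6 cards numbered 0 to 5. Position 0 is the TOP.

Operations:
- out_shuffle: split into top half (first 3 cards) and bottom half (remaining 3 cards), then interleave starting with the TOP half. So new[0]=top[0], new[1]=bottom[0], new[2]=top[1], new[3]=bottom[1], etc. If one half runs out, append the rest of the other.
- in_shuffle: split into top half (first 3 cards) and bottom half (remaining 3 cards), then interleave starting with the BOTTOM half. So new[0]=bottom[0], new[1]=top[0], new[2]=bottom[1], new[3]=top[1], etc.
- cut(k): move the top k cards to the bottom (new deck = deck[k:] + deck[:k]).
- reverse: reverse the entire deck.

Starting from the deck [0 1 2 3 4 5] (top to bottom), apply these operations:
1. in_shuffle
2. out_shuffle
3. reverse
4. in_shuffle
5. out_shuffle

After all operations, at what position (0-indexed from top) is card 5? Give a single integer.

After op 1 (in_shuffle): [3 0 4 1 5 2]
After op 2 (out_shuffle): [3 1 0 5 4 2]
After op 3 (reverse): [2 4 5 0 1 3]
After op 4 (in_shuffle): [0 2 1 4 3 5]
After op 5 (out_shuffle): [0 4 2 3 1 5]
Card 5 is at position 5.

Answer: 5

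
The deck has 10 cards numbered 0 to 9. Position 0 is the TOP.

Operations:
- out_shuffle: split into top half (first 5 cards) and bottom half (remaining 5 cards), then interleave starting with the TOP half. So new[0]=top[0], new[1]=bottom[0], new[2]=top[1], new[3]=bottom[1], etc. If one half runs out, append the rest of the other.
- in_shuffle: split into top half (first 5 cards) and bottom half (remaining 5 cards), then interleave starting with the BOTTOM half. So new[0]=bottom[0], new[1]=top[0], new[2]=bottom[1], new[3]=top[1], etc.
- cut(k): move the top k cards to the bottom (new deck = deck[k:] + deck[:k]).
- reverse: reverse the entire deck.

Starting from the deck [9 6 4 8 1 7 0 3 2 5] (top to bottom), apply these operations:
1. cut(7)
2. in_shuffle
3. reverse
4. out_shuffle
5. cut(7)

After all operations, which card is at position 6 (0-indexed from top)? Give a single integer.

Answer: 2

Derivation:
After op 1 (cut(7)): [3 2 5 9 6 4 8 1 7 0]
After op 2 (in_shuffle): [4 3 8 2 1 5 7 9 0 6]
After op 3 (reverse): [6 0 9 7 5 1 2 8 3 4]
After op 4 (out_shuffle): [6 1 0 2 9 8 7 3 5 4]
After op 5 (cut(7)): [3 5 4 6 1 0 2 9 8 7]
Position 6: card 2.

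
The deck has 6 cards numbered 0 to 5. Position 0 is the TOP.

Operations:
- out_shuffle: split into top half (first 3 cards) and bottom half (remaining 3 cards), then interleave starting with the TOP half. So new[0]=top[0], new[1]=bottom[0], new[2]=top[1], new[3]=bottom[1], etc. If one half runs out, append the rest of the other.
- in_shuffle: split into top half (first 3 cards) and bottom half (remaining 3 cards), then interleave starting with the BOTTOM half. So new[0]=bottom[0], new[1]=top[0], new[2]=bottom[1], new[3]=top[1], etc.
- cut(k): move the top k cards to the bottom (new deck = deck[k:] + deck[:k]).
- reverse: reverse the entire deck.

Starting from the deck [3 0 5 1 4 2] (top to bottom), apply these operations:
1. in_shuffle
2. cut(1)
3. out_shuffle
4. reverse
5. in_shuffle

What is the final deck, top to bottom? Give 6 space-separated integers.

After op 1 (in_shuffle): [1 3 4 0 2 5]
After op 2 (cut(1)): [3 4 0 2 5 1]
After op 3 (out_shuffle): [3 2 4 5 0 1]
After op 4 (reverse): [1 0 5 4 2 3]
After op 5 (in_shuffle): [4 1 2 0 3 5]

Answer: 4 1 2 0 3 5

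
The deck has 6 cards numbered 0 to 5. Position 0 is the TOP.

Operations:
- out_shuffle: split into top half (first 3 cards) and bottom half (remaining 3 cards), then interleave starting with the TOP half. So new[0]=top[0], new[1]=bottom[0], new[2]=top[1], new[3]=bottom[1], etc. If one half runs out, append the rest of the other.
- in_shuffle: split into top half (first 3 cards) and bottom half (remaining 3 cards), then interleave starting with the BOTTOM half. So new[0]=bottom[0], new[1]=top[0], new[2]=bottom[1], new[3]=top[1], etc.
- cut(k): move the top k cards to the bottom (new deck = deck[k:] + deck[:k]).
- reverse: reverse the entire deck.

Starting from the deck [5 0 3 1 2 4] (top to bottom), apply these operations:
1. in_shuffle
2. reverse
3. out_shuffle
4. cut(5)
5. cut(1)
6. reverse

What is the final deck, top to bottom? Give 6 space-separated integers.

Answer: 1 0 5 4 2 3

Derivation:
After op 1 (in_shuffle): [1 5 2 0 4 3]
After op 2 (reverse): [3 4 0 2 5 1]
After op 3 (out_shuffle): [3 2 4 5 0 1]
After op 4 (cut(5)): [1 3 2 4 5 0]
After op 5 (cut(1)): [3 2 4 5 0 1]
After op 6 (reverse): [1 0 5 4 2 3]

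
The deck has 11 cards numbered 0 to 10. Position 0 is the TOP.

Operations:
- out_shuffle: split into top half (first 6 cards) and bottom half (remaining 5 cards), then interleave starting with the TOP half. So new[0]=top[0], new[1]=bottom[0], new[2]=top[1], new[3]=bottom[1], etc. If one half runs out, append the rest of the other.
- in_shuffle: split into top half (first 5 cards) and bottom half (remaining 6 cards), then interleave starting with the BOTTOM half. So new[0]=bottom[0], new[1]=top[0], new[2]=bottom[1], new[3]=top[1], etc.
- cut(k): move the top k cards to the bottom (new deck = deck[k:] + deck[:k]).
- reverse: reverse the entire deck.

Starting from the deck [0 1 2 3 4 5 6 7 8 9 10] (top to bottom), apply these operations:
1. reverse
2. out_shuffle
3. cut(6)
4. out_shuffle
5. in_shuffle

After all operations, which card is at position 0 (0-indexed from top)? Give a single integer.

After op 1 (reverse): [10 9 8 7 6 5 4 3 2 1 0]
After op 2 (out_shuffle): [10 4 9 3 8 2 7 1 6 0 5]
After op 3 (cut(6)): [7 1 6 0 5 10 4 9 3 8 2]
After op 4 (out_shuffle): [7 4 1 9 6 3 0 8 5 2 10]
After op 5 (in_shuffle): [3 7 0 4 8 1 5 9 2 6 10]
Position 0: card 3.

Answer: 3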